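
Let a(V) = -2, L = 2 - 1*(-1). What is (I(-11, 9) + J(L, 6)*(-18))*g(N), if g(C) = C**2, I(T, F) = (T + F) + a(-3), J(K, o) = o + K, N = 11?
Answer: -20086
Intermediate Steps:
L = 3 (L = 2 + 1 = 3)
J(K, o) = K + o
I(T, F) = -2 + F + T (I(T, F) = (T + F) - 2 = (F + T) - 2 = -2 + F + T)
(I(-11, 9) + J(L, 6)*(-18))*g(N) = ((-2 + 9 - 11) + (3 + 6)*(-18))*11**2 = (-4 + 9*(-18))*121 = (-4 - 162)*121 = -166*121 = -20086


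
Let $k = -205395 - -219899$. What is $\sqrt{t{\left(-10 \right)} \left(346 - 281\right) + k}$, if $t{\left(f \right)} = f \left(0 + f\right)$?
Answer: $2 \sqrt{5251} \approx 144.93$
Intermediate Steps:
$t{\left(f \right)} = f^{2}$ ($t{\left(f \right)} = f f = f^{2}$)
$k = 14504$ ($k = -205395 + 219899 = 14504$)
$\sqrt{t{\left(-10 \right)} \left(346 - 281\right) + k} = \sqrt{\left(-10\right)^{2} \left(346 - 281\right) + 14504} = \sqrt{100 \cdot 65 + 14504} = \sqrt{6500 + 14504} = \sqrt{21004} = 2 \sqrt{5251}$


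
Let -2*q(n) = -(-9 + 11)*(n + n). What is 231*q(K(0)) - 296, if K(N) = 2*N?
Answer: -296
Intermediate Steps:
q(n) = 2*n (q(n) = -(-1)*(-9 + 11)*(n + n)/2 = -(-1)*2*(2*n)/2 = -(-1)*4*n/2 = -(-2)*n = 2*n)
231*q(K(0)) - 296 = 231*(2*(2*0)) - 296 = 231*(2*0) - 296 = 231*0 - 296 = 0 - 296 = -296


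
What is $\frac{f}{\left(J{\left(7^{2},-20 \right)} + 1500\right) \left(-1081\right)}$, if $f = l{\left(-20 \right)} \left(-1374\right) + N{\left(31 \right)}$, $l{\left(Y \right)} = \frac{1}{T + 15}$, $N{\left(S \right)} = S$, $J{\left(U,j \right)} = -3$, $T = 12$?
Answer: $\frac{179}{14564313} \approx 1.229 \cdot 10^{-5}$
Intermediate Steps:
$l{\left(Y \right)} = \frac{1}{27}$ ($l{\left(Y \right)} = \frac{1}{12 + 15} = \frac{1}{27}$)
$f = - \frac{179}{9}$ ($f = \frac{1}{27} \left(-1374\right) + 31 = - \frac{458}{9} + 31 = - \frac{179}{9} \approx -19.889$)
$\frac{f}{\left(J{\left(7^{2},-20 \right)} + 1500\right) \left(-1081\right)} = - \frac{179}{9 \left(-3 + 1500\right) \left(-1081\right)} = - \frac{179}{9 \cdot 1497 \left(-1081\right)} = - \frac{179}{9 \left(-1618257\right)} = \left(- \frac{179}{9}\right) \left(- \frac{1}{1618257}\right) = \frac{179}{14564313}$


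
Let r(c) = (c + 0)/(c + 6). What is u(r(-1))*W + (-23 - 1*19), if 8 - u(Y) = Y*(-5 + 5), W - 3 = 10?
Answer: 62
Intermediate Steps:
W = 13 (W = 3 + 10 = 13)
r(c) = c/(6 + c)
u(Y) = 8 (u(Y) = 8 - Y*(-5 + 5) = 8 - Y*0 = 8 - 1*0 = 8 + 0 = 8)
u(r(-1))*W + (-23 - 1*19) = 8*13 + (-23 - 1*19) = 104 + (-23 - 19) = 104 - 42 = 62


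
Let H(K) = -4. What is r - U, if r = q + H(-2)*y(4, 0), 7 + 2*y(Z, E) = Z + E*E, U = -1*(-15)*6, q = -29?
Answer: -113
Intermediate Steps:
U = 90 (U = 15*6 = 90)
y(Z, E) = -7/2 + Z/2 + E²/2 (y(Z, E) = -7/2 + (Z + E*E)/2 = -7/2 + (Z + E²)/2 = -7/2 + (Z/2 + E²/2) = -7/2 + Z/2 + E²/2)
r = -23 (r = -29 - 4*(-7/2 + (½)*4 + (½)*0²) = -29 - 4*(-7/2 + 2 + (½)*0) = -29 - 4*(-7/2 + 2 + 0) = -29 - 4*(-3/2) = -29 + 6 = -23)
r - U = -23 - 1*90 = -23 - 90 = -113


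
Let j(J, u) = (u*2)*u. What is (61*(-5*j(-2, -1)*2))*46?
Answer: -56120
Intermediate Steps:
j(J, u) = 2*u**2 (j(J, u) = (2*u)*u = 2*u**2)
(61*(-5*j(-2, -1)*2))*46 = (61*(-10*(-1)**2*2))*46 = (61*(-10*2))*46 = (61*(-20))*46 = -1220*46 = -56120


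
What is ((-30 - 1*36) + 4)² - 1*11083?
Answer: -7239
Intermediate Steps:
((-30 - 1*36) + 4)² - 1*11083 = ((-30 - 36) + 4)² - 11083 = (-66 + 4)² - 11083 = (-62)² - 11083 = 3844 - 11083 = -7239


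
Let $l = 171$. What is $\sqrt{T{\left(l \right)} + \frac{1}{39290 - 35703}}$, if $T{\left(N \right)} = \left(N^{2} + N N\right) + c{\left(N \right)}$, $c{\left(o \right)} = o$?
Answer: $\frac{2 \sqrt{188665718786}}{3587} \approx 242.18$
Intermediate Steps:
$T{\left(N \right)} = N + 2 N^{2}$ ($T{\left(N \right)} = \left(N^{2} + N N\right) + N = \left(N^{2} + N^{2}\right) + N = 2 N^{2} + N = N + 2 N^{2}$)
$\sqrt{T{\left(l \right)} + \frac{1}{39290 - 35703}} = \sqrt{171 \left(1 + 2 \cdot 171\right) + \frac{1}{39290 - 35703}} = \sqrt{171 \left(1 + 342\right) + \frac{1}{3587}} = \sqrt{171 \cdot 343 + \frac{1}{3587}} = \sqrt{58653 + \frac{1}{3587}} = \sqrt{\frac{210388312}{3587}} = \frac{2 \sqrt{188665718786}}{3587}$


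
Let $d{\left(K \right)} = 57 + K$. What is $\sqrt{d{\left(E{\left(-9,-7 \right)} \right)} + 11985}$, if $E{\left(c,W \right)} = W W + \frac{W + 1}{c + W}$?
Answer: $\frac{\sqrt{193462}}{4} \approx 109.96$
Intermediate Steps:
$E{\left(c,W \right)} = W^{2} + \frac{1 + W}{W + c}$
$\sqrt{d{\left(E{\left(-9,-7 \right)} \right)} + 11985} = \sqrt{\left(57 + \frac{1 - 7 + \left(-7\right)^{3} - 9 \left(-7\right)^{2}}{-7 - 9}\right) + 11985} = \sqrt{\left(57 + \frac{1 - 7 - 343 - 441}{-16}\right) + 11985} = \sqrt{\left(57 - \frac{1 - 7 - 343 - 441}{16}\right) + 11985} = \sqrt{\left(57 - - \frac{395}{8}\right) + 11985} = \sqrt{\left(57 + \frac{395}{8}\right) + 11985} = \sqrt{\frac{851}{8} + 11985} = \sqrt{\frac{96731}{8}} = \frac{\sqrt{193462}}{4}$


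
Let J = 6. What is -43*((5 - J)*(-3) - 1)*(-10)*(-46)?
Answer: -39560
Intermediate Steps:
-43*((5 - J)*(-3) - 1)*(-10)*(-46) = -43*((5 - 1*6)*(-3) - 1)*(-10)*(-46) = -43*((5 - 6)*(-3) - 1)*(-10)*(-46) = -43*(-1*(-3) - 1)*(-10)*(-46) = -43*(3 - 1)*(-10)*(-46) = -86*(-10)*(-46) = -43*(-20)*(-46) = 860*(-46) = -39560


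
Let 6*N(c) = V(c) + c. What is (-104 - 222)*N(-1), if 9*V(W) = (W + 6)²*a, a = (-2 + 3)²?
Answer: -2608/27 ≈ -96.593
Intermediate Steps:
a = 1 (a = 1² = 1)
V(W) = (6 + W)²/9 (V(W) = ((W + 6)²*1)/9 = ((6 + W)²*1)/9 = (6 + W)²/9)
N(c) = c/6 + (6 + c)²/54 (N(c) = ((6 + c)²/9 + c)/6 = (c + (6 + c)²/9)/6 = c/6 + (6 + c)²/54)
(-104 - 222)*N(-1) = (-104 - 222)*((⅙)*(-1) + (6 - 1)²/54) = -326*(-⅙ + (1/54)*5²) = -326*(-⅙ + (1/54)*25) = -326*(-⅙ + 25/54) = -326*8/27 = -2608/27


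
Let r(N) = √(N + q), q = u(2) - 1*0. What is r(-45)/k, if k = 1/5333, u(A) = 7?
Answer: 5333*I*√38 ≈ 32875.0*I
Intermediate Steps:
k = 1/5333 ≈ 0.00018751
q = 7 (q = 7 - 1*0 = 7 + 0 = 7)
r(N) = √(7 + N) (r(N) = √(N + 7) = √(7 + N))
r(-45)/k = √(7 - 45)/(1/5333) = √(-38)*5333 = (I*√38)*5333 = 5333*I*√38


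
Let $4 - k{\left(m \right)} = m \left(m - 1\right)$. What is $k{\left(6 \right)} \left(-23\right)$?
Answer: $598$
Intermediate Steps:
$k{\left(m \right)} = 4 - m \left(-1 + m\right)$ ($k{\left(m \right)} = 4 - m \left(m - 1\right) = 4 - m \left(-1 + m\right)$)
$k{\left(6 \right)} \left(-23\right) = \left(4 + 6 - 6^{2}\right) \left(-23\right) = \left(4 + 6 - 36\right) \left(-23\right) = \left(-26\right) \left(-23\right) = 598$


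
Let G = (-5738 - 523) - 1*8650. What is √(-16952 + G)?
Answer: I*√31863 ≈ 178.5*I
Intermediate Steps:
G = -14911 (G = -6261 - 8650 = -14911)
√(-16952 + G) = √(-16952 - 14911) = √(-31863) = I*√31863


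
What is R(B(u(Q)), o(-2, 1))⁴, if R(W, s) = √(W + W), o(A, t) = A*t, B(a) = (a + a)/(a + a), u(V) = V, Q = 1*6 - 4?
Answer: 4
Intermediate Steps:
Q = 2 (Q = 6 - 4 = 2)
B(a) = 1 (B(a) = (2*a)/((2*a)) = (2*a)*(1/(2*a)) = 1)
R(W, s) = √2*√W (R(W, s) = √(2*W) = √2*√W)
R(B(u(Q)), o(-2, 1))⁴ = (√2*√1)⁴ = (√2*1)⁴ = (√2)⁴ = 4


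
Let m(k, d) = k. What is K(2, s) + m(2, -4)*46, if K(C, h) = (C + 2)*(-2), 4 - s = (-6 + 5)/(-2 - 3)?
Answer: 84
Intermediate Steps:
s = 19/5 (s = 4 - (-6 + 5)/(-2 - 3) = 4 - (-1)/(-5) = 4 - (-1)*(-1)/5 = 4 - 1*⅕ = 4 - ⅕ = 19/5 ≈ 3.8000)
K(C, h) = -4 - 2*C (K(C, h) = (2 + C)*(-2) = -4 - 2*C)
K(2, s) + m(2, -4)*46 = (-4 - 2*2) + 2*46 = (-4 - 4) + 92 = -8 + 92 = 84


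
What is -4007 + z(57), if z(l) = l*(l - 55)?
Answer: -3893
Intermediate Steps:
z(l) = l*(-55 + l)
-4007 + z(57) = -4007 + 57*(-55 + 57) = -4007 + 57*2 = -4007 + 114 = -3893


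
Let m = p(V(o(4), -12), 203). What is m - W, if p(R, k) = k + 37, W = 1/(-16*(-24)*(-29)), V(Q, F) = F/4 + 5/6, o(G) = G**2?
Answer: 2672641/11136 ≈ 240.00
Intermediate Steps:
V(Q, F) = 5/6 + F/4 (V(Q, F) = F*(1/4) + 5*(1/6) = F/4 + 5/6 = 5/6 + F/4)
W = -1/11136 (W = 1/(384*(-29)) = 1/(-11136) = -1/11136 ≈ -8.9799e-5)
p(R, k) = 37 + k
m = 240 (m = 37 + 203 = 240)
m - W = 240 - 1*(-1/11136) = 240 + 1/11136 = 2672641/11136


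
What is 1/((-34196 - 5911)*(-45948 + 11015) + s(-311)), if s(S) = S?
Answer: 1/1401057520 ≈ 7.1375e-10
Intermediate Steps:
1/((-34196 - 5911)*(-45948 + 11015) + s(-311)) = 1/((-34196 - 5911)*(-45948 + 11015) - 311) = 1/(-40107*(-34933) - 311) = 1/(1401057831 - 311) = 1/1401057520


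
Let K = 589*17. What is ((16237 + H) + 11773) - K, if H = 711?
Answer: 18708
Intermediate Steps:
K = 10013
((16237 + H) + 11773) - K = ((16237 + 711) + 11773) - 1*10013 = (16948 + 11773) - 10013 = 28721 - 10013 = 18708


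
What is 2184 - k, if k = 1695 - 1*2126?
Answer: 2615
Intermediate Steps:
k = -431 (k = 1695 - 2126 = -431)
2184 - k = 2184 - 1*(-431) = 2184 + 431 = 2615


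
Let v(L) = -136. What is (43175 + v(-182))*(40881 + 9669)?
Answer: 2175621450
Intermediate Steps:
(43175 + v(-182))*(40881 + 9669) = (43175 - 136)*(40881 + 9669) = 43039*50550 = 2175621450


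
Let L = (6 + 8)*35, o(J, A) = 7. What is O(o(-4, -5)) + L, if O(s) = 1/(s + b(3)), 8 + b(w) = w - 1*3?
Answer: 489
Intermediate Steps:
b(w) = -11 + w (b(w) = -8 + (w - 1*3) = -8 + (w - 3) = -8 + (-3 + w) = -11 + w)
L = 490 (L = 14*35 = 490)
O(s) = 1/(-8 + s) (O(s) = 1/(s + (-11 + 3)) = 1/(s - 8) = 1/(-8 + s))
O(o(-4, -5)) + L = 1/(-8 + 7) + 490 = 1/(-1) + 490 = -1 + 490 = 489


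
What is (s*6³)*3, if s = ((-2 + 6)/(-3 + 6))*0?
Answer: 0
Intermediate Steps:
s = 0 (s = (4/3)*0 = 0)
(s*6³)*3 = (0*6³)*3 = (0*216)*3 = 0*3 = 0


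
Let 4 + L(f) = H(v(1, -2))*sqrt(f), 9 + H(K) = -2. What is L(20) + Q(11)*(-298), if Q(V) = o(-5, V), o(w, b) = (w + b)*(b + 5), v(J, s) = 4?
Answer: -28612 - 22*sqrt(5) ≈ -28661.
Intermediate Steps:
H(K) = -11 (H(K) = -9 - 2 = -11)
o(w, b) = (5 + b)*(b + w) (o(w, b) = (b + w)*(5 + b) = (5 + b)*(b + w))
L(f) = -4 - 11*sqrt(f)
Q(V) = -25 + V**2 (Q(V) = V**2 + 5*V + 5*(-5) + V*(-5) = V**2 + 5*V - 25 - 5*V = -25 + V**2)
L(20) + Q(11)*(-298) = (-4 - 22*sqrt(5)) + (-25 + 11**2)*(-298) = (-4 - 22*sqrt(5)) + (-25 + 121)*(-298) = (-4 - 22*sqrt(5)) + 96*(-298) = (-4 - 22*sqrt(5)) - 28608 = -28612 - 22*sqrt(5)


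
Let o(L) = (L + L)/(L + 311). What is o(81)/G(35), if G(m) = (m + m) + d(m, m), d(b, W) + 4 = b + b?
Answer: 81/26656 ≈ 0.0030387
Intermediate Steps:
d(b, W) = -4 + 2*b (d(b, W) = -4 + (b + b) = -4 + 2*b)
o(L) = 2*L/(311 + L) (o(L) = (2*L)/(311 + L) = 2*L/(311 + L))
G(m) = -4 + 4*m (G(m) = (m + m) + (-4 + 2*m) = 2*m + (-4 + 2*m) = -4 + 4*m)
o(81)/G(35) = (2*81/(311 + 81))/(-4 + 4*35) = (2*81/392)/(-4 + 140) = (2*81*(1/392))/136 = (81/196)*(1/136) = 81/26656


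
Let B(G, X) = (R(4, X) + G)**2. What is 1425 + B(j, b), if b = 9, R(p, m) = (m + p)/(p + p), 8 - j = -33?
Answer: 207481/64 ≈ 3241.9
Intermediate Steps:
j = 41 (j = 8 - 1*(-33) = 8 + 33 = 41)
R(p, m) = (m + p)/(2*p) (R(p, m) = (m + p)/((2*p)) = (m + p)*(1/(2*p)) = (m + p)/(2*p))
B(G, X) = (1/2 + G + X/8)**2 (B(G, X) = ((1/2)*(X + 4)/4 + G)**2 = ((1/2)*(1/4)*(4 + X) + G)**2 = ((1/2 + X/8) + G)**2 = (1/2 + G + X/8)**2)
1425 + B(j, b) = 1425 + (4 + 9 + 8*41)**2/64 = 1425 + (4 + 9 + 328)**2/64 = 1425 + (1/64)*341**2 = 1425 + (1/64)*116281 = 1425 + 116281/64 = 207481/64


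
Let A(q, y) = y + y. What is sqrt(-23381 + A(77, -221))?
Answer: 3*I*sqrt(2647) ≈ 154.35*I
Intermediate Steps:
A(q, y) = 2*y
sqrt(-23381 + A(77, -221)) = sqrt(-23381 + 2*(-221)) = sqrt(-23381 - 442) = sqrt(-23823) = 3*I*sqrt(2647)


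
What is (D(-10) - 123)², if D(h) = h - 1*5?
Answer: 19044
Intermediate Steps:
D(h) = -5 + h (D(h) = h - 5 = -5 + h)
(D(-10) - 123)² = ((-5 - 10) - 123)² = (-15 - 123)² = (-138)² = 19044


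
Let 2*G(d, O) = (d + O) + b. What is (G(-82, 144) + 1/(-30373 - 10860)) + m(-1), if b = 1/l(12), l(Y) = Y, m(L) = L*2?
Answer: 28739377/989592 ≈ 29.042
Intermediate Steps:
m(L) = 2*L
b = 1/12 ≈ 0.083333
G(d, O) = 1/24 + O/2 + d/2 (G(d, O) = ((d + O) + 1/12)/2 = ((O + d) + 1/12)/2 = (1/12 + O + d)/2 = 1/24 + O/2 + d/2)
(G(-82, 144) + 1/(-30373 - 10860)) + m(-1) = ((1/24 + (½)*144 + (½)*(-82)) + 1/(-30373 - 10860)) + 2*(-1) = ((1/24 + 72 - 41) + 1/(-41233)) - 2 = (745/24 - 1/41233) - 2 = 30718561/989592 - 2 = 28739377/989592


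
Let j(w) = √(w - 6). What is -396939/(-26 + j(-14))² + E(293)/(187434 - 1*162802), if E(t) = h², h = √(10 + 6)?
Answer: (-1222173869*I + 208*√5)/(24632*(13*√5 + 82*I)) ≈ -537.54 - 190.56*I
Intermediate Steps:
j(w) = √(-6 + w)
h = 4 (h = √16 = 4)
E(t) = 16 (E(t) = 4² = 16)
-396939/(-26 + j(-14))² + E(293)/(187434 - 1*162802) = -396939/(-26 + √(-6 - 14))² + 16/(187434 - 1*162802) = -396939/(-26 + √(-20))² + 16/(187434 - 162802) = -396939/(-26 + 2*I*√5)² + 16/24632 = -396939/(-26 + 2*I*√5)² + 16*(1/24632) = -396939/(-26 + 2*I*√5)² + 2/3079 = 2/3079 - 396939/(-26 + 2*I*√5)²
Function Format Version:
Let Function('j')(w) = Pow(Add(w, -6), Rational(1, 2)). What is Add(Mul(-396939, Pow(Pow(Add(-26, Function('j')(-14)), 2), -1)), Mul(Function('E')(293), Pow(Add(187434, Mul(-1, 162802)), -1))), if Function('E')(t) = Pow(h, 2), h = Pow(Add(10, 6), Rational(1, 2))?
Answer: Mul(Rational(1, 24632), Pow(Add(Mul(13, Pow(5, Rational(1, 2))), Mul(82, I)), -1), Add(Mul(-1222173869, I), Mul(208, Pow(5, Rational(1, 2))))) ≈ Add(-537.54, Mul(-190.56, I))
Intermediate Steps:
Function('j')(w) = Pow(Add(-6, w), Rational(1, 2))
h = 4 (h = Pow(16, Rational(1, 2)) = 4)
Function('E')(t) = 16 (Function('E')(t) = Pow(4, 2) = 16)
Add(Mul(-396939, Pow(Pow(Add(-26, Function('j')(-14)), 2), -1)), Mul(Function('E')(293), Pow(Add(187434, Mul(-1, 162802)), -1))) = Add(Mul(-396939, Pow(Pow(Add(-26, Pow(Add(-6, -14), Rational(1, 2))), 2), -1)), Mul(16, Pow(Add(187434, Mul(-1, 162802)), -1))) = Add(Mul(-396939, Pow(Pow(Add(-26, Pow(-20, Rational(1, 2))), 2), -1)), Mul(16, Pow(Add(187434, -162802), -1))) = Add(Mul(-396939, Pow(Pow(Add(-26, Mul(2, I, Pow(5, Rational(1, 2)))), 2), -1)), Mul(16, Pow(24632, -1))) = Add(Mul(-396939, Pow(Add(-26, Mul(2, I, Pow(5, Rational(1, 2)))), -2)), Mul(16, Rational(1, 24632))) = Add(Mul(-396939, Pow(Add(-26, Mul(2, I, Pow(5, Rational(1, 2)))), -2)), Rational(2, 3079)) = Add(Rational(2, 3079), Mul(-396939, Pow(Add(-26, Mul(2, I, Pow(5, Rational(1, 2)))), -2)))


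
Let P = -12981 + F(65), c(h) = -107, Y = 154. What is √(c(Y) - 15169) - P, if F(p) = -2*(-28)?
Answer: 12925 + 2*I*√3819 ≈ 12925.0 + 123.6*I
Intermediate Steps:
F(p) = 56
P = -12925 (P = -12981 + 56 = -12925)
√(c(Y) - 15169) - P = √(-107 - 15169) - 1*(-12925) = √(-15276) + 12925 = 2*I*√3819 + 12925 = 12925 + 2*I*√3819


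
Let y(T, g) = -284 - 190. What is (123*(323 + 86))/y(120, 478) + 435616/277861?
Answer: -4590623781/43902038 ≈ -104.57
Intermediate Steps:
y(T, g) = -474
(123*(323 + 86))/y(120, 478) + 435616/277861 = (123*(323 + 86))/(-474) + 435616/277861 = (123*409)*(-1/474) + 435616*(1/277861) = 50307*(-1/474) + 435616/277861 = -16769/158 + 435616/277861 = -4590623781/43902038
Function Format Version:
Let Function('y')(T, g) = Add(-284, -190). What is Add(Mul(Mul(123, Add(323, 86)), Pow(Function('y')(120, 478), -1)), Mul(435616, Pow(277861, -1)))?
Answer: Rational(-4590623781, 43902038) ≈ -104.57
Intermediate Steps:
Function('y')(T, g) = -474
Add(Mul(Mul(123, Add(323, 86)), Pow(Function('y')(120, 478), -1)), Mul(435616, Pow(277861, -1))) = Add(Mul(Mul(123, Add(323, 86)), Pow(-474, -1)), Mul(435616, Pow(277861, -1))) = Add(Mul(Mul(123, 409), Rational(-1, 474)), Mul(435616, Rational(1, 277861))) = Add(Mul(50307, Rational(-1, 474)), Rational(435616, 277861)) = Add(Rational(-16769, 158), Rational(435616, 277861)) = Rational(-4590623781, 43902038)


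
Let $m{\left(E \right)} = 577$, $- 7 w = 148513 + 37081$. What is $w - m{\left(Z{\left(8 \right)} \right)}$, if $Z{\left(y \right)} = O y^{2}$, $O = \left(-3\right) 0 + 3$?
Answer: $- \frac{189633}{7} \approx -27090.0$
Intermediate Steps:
$O = 3$ ($O = 0 + 3 = 3$)
$Z{\left(y \right)} = 3 y^{2}$
$w = - \frac{185594}{7}$ ($w = - \frac{148513 + 37081}{7} = \left(- \frac{1}{7}\right) 185594 = - \frac{185594}{7} \approx -26513.0$)
$w - m{\left(Z{\left(8 \right)} \right)} = - \frac{185594}{7} - 577 = - \frac{189633}{7}$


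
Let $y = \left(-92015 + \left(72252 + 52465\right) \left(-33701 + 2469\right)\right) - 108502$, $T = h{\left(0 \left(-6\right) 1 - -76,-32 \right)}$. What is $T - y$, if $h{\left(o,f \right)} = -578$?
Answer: $3895361283$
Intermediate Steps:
$T = -578$
$y = -3895361861$ ($y = \left(-92015 + 124717 \left(-31232\right)\right) - 108502 = \left(-92015 - 3895161344\right) - 108502 = -3895253359 - 108502 = -3895361861$)
$T - y = -578 - -3895361861 = -578 + 3895361861 = 3895361283$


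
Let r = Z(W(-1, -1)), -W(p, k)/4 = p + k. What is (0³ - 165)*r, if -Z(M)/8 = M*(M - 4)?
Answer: 42240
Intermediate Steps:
W(p, k) = -4*k - 4*p (W(p, k) = -4*(p + k) = -4*(k + p) = -4*k - 4*p)
Z(M) = -8*M*(-4 + M) (Z(M) = -8*M*(M - 4) = -8*M*(-4 + M))
r = -256 (r = 8*(-4*(-1) - 4*(-1))*(4 - (-4*(-1) - 4*(-1))) = 8*(4 + 4)*(4 - (4 + 4)) = 8*8*(4 - 1*8) = 8*8*(4 - 8) = 8*8*(-4) = -256)
(0³ - 165)*r = (0³ - 165)*(-256) = (0 - 165)*(-256) = -165*(-256) = 42240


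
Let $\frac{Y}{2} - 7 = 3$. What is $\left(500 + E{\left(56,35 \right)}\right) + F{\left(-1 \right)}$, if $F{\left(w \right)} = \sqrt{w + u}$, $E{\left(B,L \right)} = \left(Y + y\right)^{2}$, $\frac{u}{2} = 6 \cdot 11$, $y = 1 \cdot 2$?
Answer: $984 + \sqrt{131} \approx 995.45$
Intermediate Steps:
$Y = 20$ ($Y = 14 + 2 \cdot 3 = 14 + 6 = 20$)
$y = 2$
$u = 132$ ($u = 2 \cdot 6 \cdot 11 = 2 \cdot 66 = 132$)
$E{\left(B,L \right)} = 484$ ($E{\left(B,L \right)} = \left(20 + 2\right)^{2} = 22^{2} = 484$)
$F{\left(w \right)} = \sqrt{132 + w}$ ($F{\left(w \right)} = \sqrt{w + 132} = \sqrt{132 + w}$)
$\left(500 + E{\left(56,35 \right)}\right) + F{\left(-1 \right)} = \left(500 + 484\right) + \sqrt{132 - 1} = 984 + \sqrt{131}$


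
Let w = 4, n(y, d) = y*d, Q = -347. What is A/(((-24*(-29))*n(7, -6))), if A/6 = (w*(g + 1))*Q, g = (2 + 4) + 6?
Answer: 4511/1218 ≈ 3.7036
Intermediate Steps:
n(y, d) = d*y
g = 12 (g = 6 + 6 = 12)
A = -108264 (A = 6*((4*(12 + 1))*(-347)) = 6*((4*13)*(-347)) = 6*(52*(-347)) = 6*(-18044) = -108264)
A/(((-24*(-29))*n(7, -6))) = -108264/((-24*(-29))*(-6*7)) = -108264/(696*(-42)) = -108264/(-29232) = -108264*(-1/29232) = 4511/1218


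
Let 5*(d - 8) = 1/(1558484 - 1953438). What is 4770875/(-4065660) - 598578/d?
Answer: -11866430955184145/158592452148 ≈ -74823.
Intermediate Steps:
d = 15798159/1974770 (d = 8 + 1/(5*(1558484 - 1953438)) = 8 + (⅕)/(-394954) = 8 + (⅕)*(-1/394954) = 8 - 1/1974770 = 15798159/1974770 ≈ 8.0000)
4770875/(-4065660) - 598578/d = 4770875/(-4065660) - 598578/15798159/1974770 = 4770875*(-1/4065660) - 598578*1974770/15798159 = -954175/813132 - 394017959020/5266053 = -11866430955184145/158592452148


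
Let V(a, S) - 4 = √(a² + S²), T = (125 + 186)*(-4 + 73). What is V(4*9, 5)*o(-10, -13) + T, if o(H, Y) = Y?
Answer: 21407 - 13*√1321 ≈ 20935.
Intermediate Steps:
T = 21459 (T = 311*69 = 21459)
V(a, S) = 4 + √(S² + a²) (V(a, S) = 4 + √(a² + S²) = 4 + √(S² + a²))
V(4*9, 5)*o(-10, -13) + T = (4 + √(5² + (4*9)²))*(-13) + 21459 = (4 + √(25 + 36²))*(-13) + 21459 = (4 + √(25 + 1296))*(-13) + 21459 = (4 + √1321)*(-13) + 21459 = (-52 - 13*√1321) + 21459 = 21407 - 13*√1321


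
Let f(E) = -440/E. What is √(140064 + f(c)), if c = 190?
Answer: 2*√12640567/19 ≈ 374.25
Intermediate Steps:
√(140064 + f(c)) = √(140064 - 440/190) = √(140064 - 440*1/190) = √(140064 - 44/19) = √(2661172/19) = 2*√12640567/19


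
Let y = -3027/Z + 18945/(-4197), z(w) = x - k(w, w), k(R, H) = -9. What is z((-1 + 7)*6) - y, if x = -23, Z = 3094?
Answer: -36825701/4328506 ≈ -8.5077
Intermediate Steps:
z(w) = -14 (z(w) = -23 - 1*(-9) = -23 + 9 = -14)
y = -23773383/4328506 (y = -3027/3094 + 18945/(-4197) = -3027*1/3094 + 18945*(-1/4197) = -3027/3094 - 6315/1399 = -23773383/4328506 ≈ -5.4923)
z((-1 + 7)*6) - y = -14 - 1*(-23773383/4328506) = -14 + 23773383/4328506 = -36825701/4328506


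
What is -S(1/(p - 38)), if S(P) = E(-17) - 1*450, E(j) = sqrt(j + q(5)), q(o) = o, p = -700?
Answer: 450 - 2*I*sqrt(3) ≈ 450.0 - 3.4641*I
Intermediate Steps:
E(j) = sqrt(5 + j) (E(j) = sqrt(j + 5) = sqrt(5 + j))
S(P) = -450 + 2*I*sqrt(3) (S(P) = sqrt(5 - 17) - 1*450 = sqrt(-12) - 450 = 2*I*sqrt(3) - 450 = -450 + 2*I*sqrt(3))
-S(1/(p - 38)) = -(-450 + 2*I*sqrt(3)) = 450 - 2*I*sqrt(3)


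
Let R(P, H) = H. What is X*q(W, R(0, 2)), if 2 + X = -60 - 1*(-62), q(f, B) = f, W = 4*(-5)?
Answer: 0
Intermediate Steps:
W = -20
X = 0 (X = -2 + (-60 - 1*(-62)) = -2 + (-60 + 62) = -2 + 2 = 0)
X*q(W, R(0, 2)) = 0*(-20) = 0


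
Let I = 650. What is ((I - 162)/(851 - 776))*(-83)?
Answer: -40504/75 ≈ -540.05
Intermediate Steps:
((I - 162)/(851 - 776))*(-83) = ((650 - 162)/(851 - 776))*(-83) = (488/75)*(-83) = -40504/75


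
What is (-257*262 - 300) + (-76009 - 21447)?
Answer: -165090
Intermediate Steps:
(-257*262 - 300) + (-76009 - 21447) = (-67334 - 300) - 97456 = -67634 - 97456 = -165090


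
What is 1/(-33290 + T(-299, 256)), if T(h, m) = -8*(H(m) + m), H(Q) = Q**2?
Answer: -1/559626 ≈ -1.7869e-6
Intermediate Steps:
T(h, m) = -8*m - 8*m**2 (T(h, m) = -8*(m**2 + m) = -8*(m + m**2) = -8*m - 8*m**2)
1/(-33290 + T(-299, 256)) = 1/(-33290 + 8*256*(-1 - 1*256)) = 1/(-33290 + 8*256*(-1 - 256)) = 1/(-33290 + 8*256*(-257)) = 1/(-33290 - 526336) = 1/(-559626) = -1/559626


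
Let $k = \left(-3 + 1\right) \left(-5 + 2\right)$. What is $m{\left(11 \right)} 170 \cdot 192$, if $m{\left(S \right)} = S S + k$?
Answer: $4145280$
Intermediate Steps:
$k = 6$ ($k = \left(-2\right) \left(-3\right) = 6$)
$m{\left(S \right)} = 6 + S^{2}$ ($m{\left(S \right)} = S S + 6 = S^{2} + 6 = 6 + S^{2}$)
$m{\left(11 \right)} 170 \cdot 192 = \left(6 + 11^{2}\right) 170 \cdot 192 = \left(6 + 121\right) 170 \cdot 192 = 127 \cdot 170 \cdot 192 = 21590 \cdot 192 = 4145280$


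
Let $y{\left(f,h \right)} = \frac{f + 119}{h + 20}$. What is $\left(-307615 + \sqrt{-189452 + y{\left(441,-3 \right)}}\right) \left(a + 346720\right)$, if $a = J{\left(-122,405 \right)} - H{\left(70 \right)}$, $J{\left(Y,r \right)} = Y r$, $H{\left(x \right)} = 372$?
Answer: $-91342582870 + \frac{593876 i \sqrt{13685527}}{17} \approx -9.1343 \cdot 10^{10} + 1.2923 \cdot 10^{8} i$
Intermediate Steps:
$y{\left(f,h \right)} = \frac{119 + f}{20 + h}$
$a = -49782$ ($a = \left(-122\right) 405 - 372 = -49410 - 372 = -49782$)
$\left(-307615 + \sqrt{-189452 + y{\left(441,-3 \right)}}\right) \left(a + 346720\right) = \left(-307615 + \sqrt{-189452 + \frac{119 + 441}{20 - 3}}\right) \left(-49782 + 346720\right) = \left(-307615 + \sqrt{-189452 + \frac{1}{17} \cdot 560}\right) 296938 = \left(-307615 + \sqrt{-189452 + \frac{560}{17}}\right) 296938 = \left(-307615 + \sqrt{- \frac{3220124}{17}}\right) 296938 = \left(-307615 + \frac{2 i \sqrt{13685527}}{17}\right) 296938 = -91342582870 + \frac{593876 i \sqrt{13685527}}{17}$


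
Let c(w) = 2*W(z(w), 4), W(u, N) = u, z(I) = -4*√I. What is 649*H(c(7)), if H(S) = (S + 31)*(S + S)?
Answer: 581504 - 321904*√7 ≈ -2.7017e+5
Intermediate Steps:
c(w) = -8*√w (c(w) = 2*(-4*√w) = -8*√w)
H(S) = 2*S*(31 + S) (H(S) = (31 + S)*(2*S) = 2*S*(31 + S))
649*H(c(7)) = 649*(2*(-8*√7)*(31 - 8*√7)) = 649*(-16*√7*(31 - 8*√7)) = -10384*√7*(31 - 8*√7)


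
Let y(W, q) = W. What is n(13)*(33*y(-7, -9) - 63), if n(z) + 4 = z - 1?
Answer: -2352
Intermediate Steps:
n(z) = -5 + z (n(z) = -4 + (z - 1) = -4 + (-1 + z) = -5 + z)
n(13)*(33*y(-7, -9) - 63) = (-5 + 13)*(33*(-7) - 63) = 8*(-231 - 63) = 8*(-294) = -2352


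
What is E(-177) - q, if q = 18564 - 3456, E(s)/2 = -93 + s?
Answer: -15648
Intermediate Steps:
E(s) = -186 + 2*s (E(s) = 2*(-93 + s) = -186 + 2*s)
q = 15108
E(-177) - q = (-186 + 2*(-177)) - 1*15108 = (-186 - 354) - 15108 = -540 - 15108 = -15648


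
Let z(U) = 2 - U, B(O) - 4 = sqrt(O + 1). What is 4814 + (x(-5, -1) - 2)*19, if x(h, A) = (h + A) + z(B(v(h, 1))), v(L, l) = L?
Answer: 4624 - 38*I ≈ 4624.0 - 38.0*I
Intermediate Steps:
B(O) = 4 + sqrt(1 + O) (B(O) = 4 + sqrt(O + 1) = 4 + sqrt(1 + O))
x(h, A) = -2 + A + h - sqrt(1 + h) (x(h, A) = (h + A) + (2 - (4 + sqrt(1 + h))) = (A + h) + (2 + (-4 - sqrt(1 + h))) = (A + h) + (-2 - sqrt(1 + h)) = -2 + A + h - sqrt(1 + h))
4814 + (x(-5, -1) - 2)*19 = 4814 + ((-2 - 1 - 5 - sqrt(1 - 5)) - 2)*19 = 4814 + ((-2 - 1 - 5 - sqrt(-4)) - 2)*19 = 4814 + ((-2 - 1 - 5 - 2*I) - 2)*19 = 4814 + ((-8 - 2*I) - 2)*19 = 4814 + (-10 - 2*I)*19 = 4814 + (-190 - 38*I) = 4624 - 38*I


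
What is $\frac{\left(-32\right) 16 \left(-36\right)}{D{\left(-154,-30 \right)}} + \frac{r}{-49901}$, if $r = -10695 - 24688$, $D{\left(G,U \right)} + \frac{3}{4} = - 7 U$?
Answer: $\frac{412079611}{4640793} \approx 88.795$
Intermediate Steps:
$D{\left(G,U \right)} = - \frac{3}{4} - 7 U$
$r = -35383$
$\frac{\left(-32\right) 16 \left(-36\right)}{D{\left(-154,-30 \right)}} + \frac{r}{-49901} = \frac{\left(-32\right) 16 \left(-36\right)}{- \frac{3}{4} - -210} - \frac{35383}{-49901} = \frac{\left(-512\right) \left(-36\right)}{- \frac{3}{4} + 210} - - \frac{35383}{49901} = \frac{18432}{\frac{837}{4}} + \frac{35383}{49901} = 18432 \cdot \frac{4}{837} + \frac{35383}{49901} = \frac{8192}{93} + \frac{35383}{49901} = \frac{412079611}{4640793}$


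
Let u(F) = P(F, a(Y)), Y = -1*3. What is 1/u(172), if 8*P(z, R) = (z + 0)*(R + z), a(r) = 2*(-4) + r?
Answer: 2/6923 ≈ 0.00028889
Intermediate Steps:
Y = -3
a(r) = -8 + r
P(z, R) = z*(R + z)/8 (P(z, R) = ((z + 0)*(R + z))/8 = (z*(R + z))/8 = z*(R + z)/8)
u(F) = F*(-11 + F)/8 (u(F) = F*((-8 - 3) + F)/8 = F*(-11 + F)/8)
1/u(172) = 1/((1/8)*172*(-11 + 172)) = 1/((1/8)*172*161) = 1/(6923/2) = 2/6923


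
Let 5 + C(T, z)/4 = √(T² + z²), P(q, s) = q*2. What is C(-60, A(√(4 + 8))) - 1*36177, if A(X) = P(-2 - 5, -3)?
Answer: -36197 + 8*√949 ≈ -35951.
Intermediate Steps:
P(q, s) = 2*q
A(X) = -14 (A(X) = 2*(-2 - 5) = 2*(-7) = -14)
C(T, z) = -20 + 4*√(T² + z²)
C(-60, A(√(4 + 8))) - 1*36177 = (-20 + 4*√((-60)² + (-14)²)) - 1*36177 = (-20 + 4*√(3600 + 196)) - 36177 = (-20 + 4*√3796) - 36177 = (-20 + 4*(2*√949)) - 36177 = (-20 + 8*√949) - 36177 = -36197 + 8*√949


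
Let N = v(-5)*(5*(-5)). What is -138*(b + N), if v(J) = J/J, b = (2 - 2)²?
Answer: 3450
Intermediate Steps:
b = 0 (b = 0² = 0)
v(J) = 1
N = -25 (N = 1*(5*(-5)) = 1*(-25) = -25)
-138*(b + N) = -138*(0 - 25) = -138*(-25) = 3450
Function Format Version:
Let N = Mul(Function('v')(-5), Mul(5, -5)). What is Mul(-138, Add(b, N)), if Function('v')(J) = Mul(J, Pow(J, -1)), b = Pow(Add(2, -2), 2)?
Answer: 3450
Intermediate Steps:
b = 0 (b = Pow(0, 2) = 0)
Function('v')(J) = 1
N = -25 (N = Mul(1, Mul(5, -5)) = Mul(1, -25) = -25)
Mul(-138, Add(b, N)) = Mul(-138, Add(0, -25)) = Mul(-138, -25) = 3450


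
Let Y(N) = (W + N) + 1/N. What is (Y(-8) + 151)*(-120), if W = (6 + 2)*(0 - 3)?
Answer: -14265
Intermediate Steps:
W = -24 (W = 8*(-3) = -24)
Y(N) = -24 + N + 1/N (Y(N) = (-24 + N) + 1/N = -24 + N + 1/N)
(Y(-8) + 151)*(-120) = ((-24 - 8 + 1/(-8)) + 151)*(-120) = ((-24 - 8 - 1/8) + 151)*(-120) = (-257/8 + 151)*(-120) = (951/8)*(-120) = -14265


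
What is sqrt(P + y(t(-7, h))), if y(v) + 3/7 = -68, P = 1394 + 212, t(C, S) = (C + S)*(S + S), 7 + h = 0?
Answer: sqrt(75341)/7 ≈ 39.212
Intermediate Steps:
h = -7 (h = -7 + 0 = -7)
t(C, S) = 2*S*(C + S) (t(C, S) = (C + S)*(2*S) = 2*S*(C + S))
P = 1606
y(v) = -479/7 (y(v) = -3/7 - 68 = -479/7)
sqrt(P + y(t(-7, h))) = sqrt(1606 - 479/7) = sqrt(10763/7) = sqrt(75341)/7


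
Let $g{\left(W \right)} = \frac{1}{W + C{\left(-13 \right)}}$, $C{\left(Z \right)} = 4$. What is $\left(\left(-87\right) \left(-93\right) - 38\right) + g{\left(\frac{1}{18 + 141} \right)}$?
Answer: $\frac{5129920}{637} \approx 8053.3$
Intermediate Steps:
$g{\left(W \right)} = \frac{1}{4 + W}$ ($g{\left(W \right)} = \frac{1}{W + 4} = \frac{1}{4 + W}$)
$\left(\left(-87\right) \left(-93\right) - 38\right) + g{\left(\frac{1}{18 + 141} \right)} = \left(\left(-87\right) \left(-93\right) - 38\right) + \frac{1}{4 + \frac{1}{18 + 141}} = \left(8091 - 38\right) + \frac{1}{4 + \frac{1}{159}} = 8053 + \frac{1}{4 + \frac{1}{159}} = 8053 + \frac{1}{\frac{637}{159}} = 8053 + \frac{159}{637} = \frac{5129920}{637}$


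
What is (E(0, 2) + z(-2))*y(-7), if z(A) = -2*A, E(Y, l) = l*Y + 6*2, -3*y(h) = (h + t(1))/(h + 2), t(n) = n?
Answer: -32/5 ≈ -6.4000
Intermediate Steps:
y(h) = -(1 + h)/(3*(2 + h)) (y(h) = -(h + 1)/(3*(h + 2)) = -(1 + h)/(3*(2 + h)))
E(Y, l) = 12 + Y*l (E(Y, l) = Y*l + 12 = 12 + Y*l)
(E(0, 2) + z(-2))*y(-7) = ((12 + 0*2) - 2*(-2))*((-1 - 1*(-7))/(3*(2 - 7))) = ((12 + 0) + 4)*((1/3)*(-1 + 7)/(-5)) = (12 + 4)*((1/3)*(-1/5)*6) = 16*(-2/5) = -32/5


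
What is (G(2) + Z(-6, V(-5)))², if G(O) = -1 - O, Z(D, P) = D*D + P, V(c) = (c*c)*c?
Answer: 8464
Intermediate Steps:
V(c) = c³ (V(c) = c²*c = c³)
Z(D, P) = P + D² (Z(D, P) = D² + P = P + D²)
(G(2) + Z(-6, V(-5)))² = ((-1 - 1*2) + ((-5)³ + (-6)²))² = ((-1 - 2) + (-125 + 36))² = (-3 - 89)² = (-92)² = 8464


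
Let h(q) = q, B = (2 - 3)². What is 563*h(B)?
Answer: 563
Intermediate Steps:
B = 1 (B = (-1)² = 1)
563*h(B) = 563*1 = 563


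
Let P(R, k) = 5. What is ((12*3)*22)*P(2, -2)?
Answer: 3960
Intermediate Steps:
((12*3)*22)*P(2, -2) = ((12*3)*22)*5 = (36*22)*5 = 792*5 = 3960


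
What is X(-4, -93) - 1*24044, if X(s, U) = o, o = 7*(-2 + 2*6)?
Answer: -23974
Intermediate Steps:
o = 70 (o = 7*(-2 + 12) = 7*10 = 70)
X(s, U) = 70
X(-4, -93) - 1*24044 = 70 - 1*24044 = 70 - 24044 = -23974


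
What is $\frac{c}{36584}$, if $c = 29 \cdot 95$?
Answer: $\frac{2755}{36584} \approx 0.075306$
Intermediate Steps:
$c = 2755$
$\frac{c}{36584} = \frac{2755}{36584}$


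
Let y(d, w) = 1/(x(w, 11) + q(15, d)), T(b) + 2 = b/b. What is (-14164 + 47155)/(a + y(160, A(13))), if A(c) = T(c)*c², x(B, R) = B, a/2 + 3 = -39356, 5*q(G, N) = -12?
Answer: -4039041/9637333 ≈ -0.41910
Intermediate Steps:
T(b) = -1 (T(b) = -2 + b/b = -2 + 1 = -1)
q(G, N) = -12/5 (q(G, N) = (⅕)*(-12) = -12/5)
a = -78718 (a = -6 + 2*(-39356) = -6 - 78712 = -78718)
A(c) = -c²
y(d, w) = 1/(-12/5 + w) (y(d, w) = 1/(w - 12/5) = 1/(-12/5 + w))
(-14164 + 47155)/(a + y(160, A(13))) = (-14164 + 47155)/(-78718 + 5/(-12 + 5*(-1*13²))) = 32991/(-78718 + 5/(-12 + 5*(-1*169))) = 32991/(-78718 + 5/(-12 + 5*(-169))) = 32991/(-78718 + 5/(-12 - 845)) = 32991/(-78718 + 5/(-857)) = 32991/(-78718 + 5*(-1/857)) = 32991/(-78718 - 5/857) = 32991/(-67461331/857) = 32991*(-857/67461331) = -4039041/9637333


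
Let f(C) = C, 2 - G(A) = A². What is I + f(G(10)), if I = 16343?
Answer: 16245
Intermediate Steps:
G(A) = 2 - A²
I + f(G(10)) = 16343 + (2 - 1*10²) = 16343 + (2 - 1*100) = 16343 + (2 - 100) = 16343 - 98 = 16245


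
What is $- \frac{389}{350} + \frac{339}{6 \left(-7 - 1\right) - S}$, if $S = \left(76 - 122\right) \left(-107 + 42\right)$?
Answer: $- \frac{46444}{37975} \approx -1.223$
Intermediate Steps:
$S = 2990$ ($S = \left(-46\right) \left(-65\right) = 2990$)
$- \frac{389}{350} + \frac{339}{6 \left(-7 - 1\right) - S} = - \frac{389}{350} + \frac{339}{6 \left(-7 - 1\right) - 2990} = \left(-389\right) \frac{1}{350} + \frac{339}{6 \left(-8\right) - 2990} = - \frac{389}{350} + \frac{339}{-48 - 2990} = - \frac{389}{350} + \frac{339}{-3038} = - \frac{389}{350} + 339 \left(- \frac{1}{3038}\right) = - \frac{389}{350} - \frac{339}{3038} = - \frac{46444}{37975}$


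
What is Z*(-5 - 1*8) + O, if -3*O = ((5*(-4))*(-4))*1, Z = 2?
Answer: -158/3 ≈ -52.667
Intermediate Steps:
O = -80/3 (O = -(5*(-4))*(-4)/3 = -(-20*(-4))/3 = -80/3 ≈ -26.667)
Z*(-5 - 1*8) + O = 2*(-5 - 1*8) - 80/3 = 2*(-5 - 8) - 80/3 = 2*(-13) - 80/3 = -26 - 80/3 = -158/3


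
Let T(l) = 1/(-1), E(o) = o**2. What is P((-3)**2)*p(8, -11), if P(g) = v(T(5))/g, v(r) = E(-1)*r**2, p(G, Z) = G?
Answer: 8/9 ≈ 0.88889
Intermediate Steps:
T(l) = -1
v(r) = r**2 (v(r) = (-1)**2*r**2 = 1*r**2 = r**2)
P(g) = 1/g (P(g) = (-1)**2/g = 1/g)
P((-3)**2)*p(8, -11) = 8/(-3)**2 = 8/9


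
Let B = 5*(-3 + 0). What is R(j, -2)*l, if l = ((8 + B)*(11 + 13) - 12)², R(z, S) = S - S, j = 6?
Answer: 0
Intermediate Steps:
R(z, S) = 0
B = -15 (B = 5*(-3) = -15)
l = 32400 (l = ((8 - 15)*(11 + 13) - 12)² = (-7*24 - 12)² = (-168 - 12)² = (-180)² = 32400)
R(j, -2)*l = 0*32400 = 0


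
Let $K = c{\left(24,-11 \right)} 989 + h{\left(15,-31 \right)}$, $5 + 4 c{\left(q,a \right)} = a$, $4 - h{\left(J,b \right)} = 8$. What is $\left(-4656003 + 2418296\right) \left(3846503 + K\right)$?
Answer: $-8598485368901$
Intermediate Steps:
$h{\left(J,b \right)} = -4$ ($h{\left(J,b \right)} = 4 - 8 = -4$)
$c{\left(q,a \right)} = - \frac{5}{4} + \frac{a}{4}$
$K = -3960$ ($K = \left(- \frac{5}{4} + \frac{1}{4} \left(-11\right)\right) 989 - 4 = \left(- \frac{5}{4} - \frac{11}{4}\right) 989 - 4 = \left(-4\right) 989 - 4 = -3956 - 4 = -3960$)
$\left(-4656003 + 2418296\right) \left(3846503 + K\right) = \left(-4656003 + 2418296\right) \left(3846503 - 3960\right) = \left(-2237707\right) 3842543 = -8598485368901$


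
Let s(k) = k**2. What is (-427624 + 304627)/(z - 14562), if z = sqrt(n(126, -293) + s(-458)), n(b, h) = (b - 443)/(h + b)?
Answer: 299110746438/35377627043 + 122997*sqrt(5850161135)/35377627043 ≈ 8.7207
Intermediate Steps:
n(b, h) = (-443 + b)/(b + h)
z = sqrt(5850161135)/167 (z = sqrt((-443 + 126)/(126 - 293) + (-458)**2) = sqrt(-317/(-167) + 209764) = sqrt(-1/167*(-317) + 209764) = sqrt(317/167 + 209764) = sqrt(35030905/167) = sqrt(5850161135)/167 ≈ 458.00)
(-427624 + 304627)/(z - 14562) = (-427624 + 304627)/(sqrt(5850161135)/167 - 14562) = -122997/(-14562 + sqrt(5850161135)/167)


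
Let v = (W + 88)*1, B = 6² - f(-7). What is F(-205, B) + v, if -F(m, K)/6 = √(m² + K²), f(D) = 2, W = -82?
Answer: 6 - 6*√43181 ≈ -1240.8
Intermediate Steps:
B = 34 (B = 6² - 1*2 = 36 - 2 = 34)
F(m, K) = -6*√(K² + m²) (F(m, K) = -6*√(m² + K²) = -6*√(K² + m²))
v = 6 (v = (-82 + 88)*1 = 6*1 = 6)
F(-205, B) + v = -6*√(34² + (-205)²) + 6 = -6*√(1156 + 42025) + 6 = -6*√43181 + 6 = 6 - 6*√43181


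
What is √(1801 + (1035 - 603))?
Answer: √2233 ≈ 47.255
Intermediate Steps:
√(1801 + (1035 - 603)) = √(1801 + 432) = √2233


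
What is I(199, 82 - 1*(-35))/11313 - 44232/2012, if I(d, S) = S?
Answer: -13893367/632271 ≈ -21.974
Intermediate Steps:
I(199, 82 - 1*(-35))/11313 - 44232/2012 = (82 - 1*(-35))/11313 - 44232/2012 = (82 + 35)*(1/11313) - 44232*1/2012 = 117*(1/11313) - 11058/503 = 13/1257 - 11058/503 = -13893367/632271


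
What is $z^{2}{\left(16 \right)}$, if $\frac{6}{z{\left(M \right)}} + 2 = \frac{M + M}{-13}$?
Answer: $\frac{1521}{841} \approx 1.8086$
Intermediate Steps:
$z{\left(M \right)} = \frac{6}{-2 - \frac{2 M}{13}}$ ($z{\left(M \right)} = \frac{6}{-2 + \frac{M + M}{-13}} = \frac{6}{-2 + 2 M \left(- \frac{1}{13}\right)} = \frac{6}{-2 - \frac{2 M}{13}}$)
$z^{2}{\left(16 \right)} = \left(- \frac{39}{13 + 16}\right)^{2} = \left(- \frac{39}{29}\right)^{2} = \frac{1521}{841}$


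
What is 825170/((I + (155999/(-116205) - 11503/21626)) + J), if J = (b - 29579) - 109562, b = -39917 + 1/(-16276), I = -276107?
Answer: -16875712947446581800/9308706709886968247 ≈ -1.8129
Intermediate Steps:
b = -649689093/16276 (b = -39917 - 1/16276 = -649689093/16276 ≈ -39917.)
J = -2914348009/16276 (J = (-649689093/16276 - 29579) - 109562 = -1131116897/16276 - 109562 = -2914348009/16276 ≈ -1.7906e+5)
825170/((I + (155999/(-116205) - 11503/21626)) + J) = 825170/((-276107 + (155999/(-116205) - 11503/21626)) - 2914348009/16276) = 825170/((-276107 + (155999*(-1/116205) - 11503*1/21626)) - 2914348009/16276) = 825170/((-276107 + (-155999/116205 - 11503/21626)) - 2914348009/16276) = 825170/((-276107 - 4710340489/2513049330) - 2914348009/16276) = 825170/(-693875221698799/2513049330 - 2914348009/16276) = 825170/(-9308706709886968247/20451195447540) = 825170*(-20451195447540/9308706709886968247) = -16875712947446581800/9308706709886968247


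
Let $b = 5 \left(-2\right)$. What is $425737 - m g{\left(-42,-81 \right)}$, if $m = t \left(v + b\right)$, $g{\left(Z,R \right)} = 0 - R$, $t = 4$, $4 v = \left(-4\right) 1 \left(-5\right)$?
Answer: $427357$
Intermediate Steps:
$v = 5$ ($v = \frac{\left(-4\right) 1 \left(-5\right)}{4} = \frac{\left(-4\right) \left(-5\right)}{4} = \frac{1}{4} \cdot 20 = 5$)
$b = -10$
$g{\left(Z,R \right)} = - R$
$m = -20$ ($m = 4 \left(5 - 10\right) = 4 \left(-5\right) = -20$)
$425737 - m g{\left(-42,-81 \right)} = 425737 - - 20 \left(\left(-1\right) \left(-81\right)\right) = 425737 - \left(-20\right) 81 = 425737 - -1620 = 425737 + 1620 = 427357$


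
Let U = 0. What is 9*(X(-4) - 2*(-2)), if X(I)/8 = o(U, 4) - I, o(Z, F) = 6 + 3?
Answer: 972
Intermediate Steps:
o(Z, F) = 9
X(I) = 72 - 8*I (X(I) = 8*(9 - I) = 72 - 8*I)
9*(X(-4) - 2*(-2)) = 9*((72 - 8*(-4)) - 2*(-2)) = 9*((72 + 32) + 4) = 9*(104 + 4) = 9*108 = 972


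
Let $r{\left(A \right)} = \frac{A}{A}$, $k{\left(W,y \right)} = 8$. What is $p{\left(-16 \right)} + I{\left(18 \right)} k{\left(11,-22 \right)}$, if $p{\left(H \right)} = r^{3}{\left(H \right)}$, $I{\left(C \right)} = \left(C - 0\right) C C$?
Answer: $46657$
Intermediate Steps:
$r{\left(A \right)} = 1$
$I{\left(C \right)} = C^{3}$ ($I{\left(C \right)} = \left(C + 0\right) C C = C C C = C^{2} C = C^{3}$)
$p{\left(H \right)} = 1$ ($p{\left(H \right)} = 1^{3} = 1$)
$p{\left(-16 \right)} + I{\left(18 \right)} k{\left(11,-22 \right)} = 1 + 18^{3} \cdot 8 = 1 + 5832 \cdot 8 = 1 + 46656 = 46657$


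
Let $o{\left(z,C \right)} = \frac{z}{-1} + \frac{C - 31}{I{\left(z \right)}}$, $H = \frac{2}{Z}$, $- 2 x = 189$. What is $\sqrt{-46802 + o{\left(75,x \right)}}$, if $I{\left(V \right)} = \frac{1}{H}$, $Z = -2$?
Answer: $\frac{i \sqrt{187006}}{2} \approx 216.22 i$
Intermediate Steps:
$x = - \frac{189}{2}$ ($x = \left(- \frac{1}{2}\right) 189 = - \frac{189}{2} \approx -94.5$)
$H = -1$ ($H = \frac{2}{-2} = 2 \left(- \frac{1}{2}\right) = -1$)
$I{\left(V \right)} = -1$ ($I{\left(V \right)} = \frac{1}{-1} = -1$)
$o{\left(z,C \right)} = 31 - C - z$ ($o{\left(z,C \right)} = \frac{z}{-1} + \frac{C - 31}{-1} = z \left(-1\right) + \left(-31 + C\right) \left(-1\right) = - z - \left(-31 + C\right) = 31 - C - z$)
$\sqrt{-46802 + o{\left(75,x \right)}} = \sqrt{-46802 - - \frac{101}{2}} = \sqrt{-46802 + \left(31 + \frac{189}{2} - 75\right)} = \sqrt{-46802 + \frac{101}{2}} = \sqrt{- \frac{93503}{2}} = \frac{i \sqrt{187006}}{2}$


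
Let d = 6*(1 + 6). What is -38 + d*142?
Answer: 5926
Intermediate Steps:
d = 42 (d = 6*7 = 42)
-38 + d*142 = -38 + 42*142 = -38 + 5964 = 5926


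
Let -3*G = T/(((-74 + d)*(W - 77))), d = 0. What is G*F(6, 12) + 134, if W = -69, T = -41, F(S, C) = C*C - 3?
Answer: 1449663/10804 ≈ 134.18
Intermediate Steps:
F(S, C) = -3 + C**2 (F(S, C) = C**2 - 3 = -3 + C**2)
G = 41/32412 (G = -(-41)/(3*((-74 + 0)*(-69 - 77))) = -(-41)/(3*((-74*(-146)))) = -(-41)/(3*10804) = -1/3*(-41/10804) = 41/32412 ≈ 0.0012650)
G*F(6, 12) + 134 = 41*(-3 + 12**2)/32412 + 134 = 41*(-3 + 144)/32412 + 134 = (41/32412)*141 + 134 = 1927/10804 + 134 = 1449663/10804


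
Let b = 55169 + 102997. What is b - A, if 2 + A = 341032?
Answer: -182864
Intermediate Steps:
b = 158166
A = 341030 (A = -2 + 341032 = 341030)
b - A = 158166 - 1*341030 = 158166 - 341030 = -182864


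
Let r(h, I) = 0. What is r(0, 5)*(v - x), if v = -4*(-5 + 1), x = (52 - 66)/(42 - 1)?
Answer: 0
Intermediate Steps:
x = -14/41 ≈ -0.34146
v = 16 (v = -4*(-4) = 16)
r(0, 5)*(v - x) = 0*(16 - 1*(-14/41)) = 0*(16 + 14/41) = 0*(670/41) = 0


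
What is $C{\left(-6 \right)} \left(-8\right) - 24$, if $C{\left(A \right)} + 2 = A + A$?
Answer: $88$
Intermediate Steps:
$C{\left(A \right)} = -2 + 2 A$ ($C{\left(A \right)} = -2 + \left(A + A\right) = -2 + 2 A$)
$C{\left(-6 \right)} \left(-8\right) - 24 = \left(-2 + 2 \left(-6\right)\right) \left(-8\right) - 24 = \left(-2 - 12\right) \left(-8\right) - 24 = \left(-14\right) \left(-8\right) - 24 = 112 - 24 = 88$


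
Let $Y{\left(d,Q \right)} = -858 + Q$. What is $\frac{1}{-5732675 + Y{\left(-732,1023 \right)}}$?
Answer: $- \frac{1}{5732510} \approx -1.7444 \cdot 10^{-7}$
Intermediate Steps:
$\frac{1}{-5732675 + Y{\left(-732,1023 \right)}} = \frac{1}{-5732675 + \left(-858 + 1023\right)} = \frac{1}{-5732675 + 165} = \frac{1}{-5732510} = - \frac{1}{5732510}$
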